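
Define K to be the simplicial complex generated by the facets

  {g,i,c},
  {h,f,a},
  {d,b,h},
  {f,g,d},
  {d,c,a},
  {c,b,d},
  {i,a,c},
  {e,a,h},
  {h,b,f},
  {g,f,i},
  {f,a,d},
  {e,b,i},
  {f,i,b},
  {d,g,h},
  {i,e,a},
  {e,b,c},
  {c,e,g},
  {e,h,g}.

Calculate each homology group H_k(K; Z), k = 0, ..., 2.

H_0 = Z,  H_1 = Z ⊕ Z/2,  H_2 = 0.

K has 9 vertices, 27 edges, 18 triangles.
rank ∂_0 = 0, rank ∂_1 = 8 ⇒ b_0 = 9 − 0 − 8 = 1; all invariant factors of ∂_1 are 1 so no torsion. So H_0 = Z.
rank ∂_1 = 8, rank ∂_2 = 18 ⇒ b_1 = 27 − 8 − 18 = 1; ∂_2 has invariant factor(s) [2] giving torsion. So H_1 = Z ⊕ Z/2.
rank ∂_2 = 18, rank ∂_3 = 0 ⇒ b_2 = 18 − 18 − 0 = 0. So H_2 = 0.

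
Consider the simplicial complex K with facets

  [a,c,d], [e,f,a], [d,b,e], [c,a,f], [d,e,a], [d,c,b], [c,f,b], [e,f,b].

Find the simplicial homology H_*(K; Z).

We work with the vertex ordering a < b < c < d < e < f. The simplices of K, each written with vertices in increasing order, are:

  0-simplices (6): a, b, c, d, e, f
  1-simplices (12): ac, ad, ae, af, bc, bd, be, bf, cd, cf, de, ef
  2-simplices (8): acd, acf, ade, aef, bcd, bcf, bde, bef

so the chain groups are C_0 ≅ Z^6, C_1 ≅ Z^12, C_2 ≅ Z^8.

∂_1: C_1 → C_0 is given by ∂[p,q] = [q] − [p]. For instance
  ∂bc = c − b.
As a 6×12 matrix over Z this has rank 5, with invariant factors (1,1,1,1,1).

∂_2: C_2 → C_1 acts by ∂[p,q,r] = [q,r] − [p,r] + [p,q]. For instance
  ∂aef = ef − af + ae,
  ∂acd = cd − ad + ac.
This gives a 12×8 integer matrix of rank 7; reducing to Smith normal form yields diagonal entries (1,1,1,1,1,1,1).

Reading off H_k = ker ∂_k / im ∂_{k+1}:

  H_0: rank C_0 − rank ∂_1 = 6 − 5 = 1, and the invariant factors of ∂_1 are all 1, so H_0 ≅ Z.
  H_1: rank ker ∂_1 − rank ∂_2 = (12 − 5) − 7 = 0, and the invariant factors of ∂_2 are all 1, so H_1 ≅ 0.
  H_2: rank ker ∂_2 − rank ∂_3 = (8 − 7) − 0 = 1, and there is no ∂_3, so H_2 ≅ Z.

As a check, the Euler characteristic is 6 − 12 + 8 = 2, which agrees with 1 − 0 + 1 = 2.
(K is a triangulation of the 2-sphere S^2.)

H_0 = Z,  H_1 = 0,  H_2 = Z.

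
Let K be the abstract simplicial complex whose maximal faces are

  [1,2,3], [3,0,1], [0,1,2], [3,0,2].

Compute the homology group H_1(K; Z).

Take the total order 0 < 1 < 2 < 3 on the vertex set. Then K (dimension 2) consists of the simplices:

  0-simplices (4): [0], [1], [2], [3]
  1-simplices (6): [0,1], [0,2], [0,3], [1,2], [1,3], [2,3]
  2-simplices (4): [0,1,2], [0,1,3], [0,2,3], [1,2,3]

so the chain groups are C_0 ≅ Z^4, C_1 ≅ Z^6, C_2 ≅ Z^4.

Boundary ∂_1: C_1 → C_0 maps an edge to its endpoints' difference, ∂[p,q] = q − p.
As a 4×6 matrix over Z this has rank 3, with invariant factors (1,1,1).

The boundary map ∂_2: C_2 → C_1 acts by ∂[p,q,r] = [q,r] − [p,r] + [p,q]. For instance
  ∂[0,2,3] = [2,3] − [0,3] + [0,2],
  ∂[1,2,3] = [2,3] − [1,3] + [1,2].
The 6×4 boundary matrix has rank 3 and Smith normal form diag(1,1,1).

Computing H_k = (kernel of ∂_k) / (image of ∂_{k+1}):

  H_1: rank ker ∂_1 − rank ∂_2 = (6 − 3) − 3 = 0, and the invariant factors of ∂_2 are all 1, so H_1 ≅ 0.

H_1 ≅ 0.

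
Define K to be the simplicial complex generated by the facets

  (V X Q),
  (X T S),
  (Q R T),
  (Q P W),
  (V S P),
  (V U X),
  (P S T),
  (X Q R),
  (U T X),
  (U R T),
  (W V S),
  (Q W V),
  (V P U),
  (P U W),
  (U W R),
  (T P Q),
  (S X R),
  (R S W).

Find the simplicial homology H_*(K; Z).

Fix the vertex order P < Q < R < S < T < U < V < W < X and write every simplex with vertices in increasing order. Then dim K = 2 and the simplices of K are:

  0-simplices (9): P, Q, R, S, T, U, V, W, X
  1-simplices (27): PQ, PS, PT, PU, PV, PW, QR, QT, QV, QW, QX, RS, RT, RU, RW, RX, ST, SV, SW, SX, TU, TX, UV, UW, UX, VW, VX
  2-simplices (18): PQT, PQW, PST, PSV, PUV, PUW, QRT, QRX, QVW, QVX, RSW, RSX, RTU, RUW, STX, SVW, TUX, UVX

giving chain groups C_0 ≅ Z^9, C_1 ≅ Z^27, C_2 ≅ Z^18.

Boundary ∂_1: C_1 → C_0 is given by ∂[p,q] = [q] − [p].
As a 9×27 matrix over Z this has rank 8, with invariant factors (1,1,1,1,1,1,1,1).

The boundary map ∂_2: C_2 → C_1 acts by ∂[p,q,r] = [q,r] − [p,r] + [p,q]. For instance
  ∂PST = ST − PT + PS,
  ∂RUW = UW − RW + RU.
The resulting 27×18 matrix has rank 18, and its Smith normal form has invariant factors (1,1,1,1,1,1,1,1,1,1,1,1,1,1,1,1,1,2).

Computing H_k = (kernel of ∂_k) / (image of ∂_{k+1}):

  H_0: rank C_0 − rank ∂_1 = 9 − 8 = 1, and the invariant factors of ∂_1 are all 1, so H_0 = Z.
  H_1: rank ker ∂_1 − rank ∂_2 = (27 − 8) − 18 = 1, and ∂_2 has invariant factor 2 > 1, so H_1 = Z ⊕ Z/2Z.
  H_2: rank ker ∂_2 − rank ∂_3 = (18 − 18) − 0 = 0, and there is no ∂_3, so H_2 = 0.

H_0 = Z,  H_1 = Z ⊕ Z/2Z,  H_2 = 0.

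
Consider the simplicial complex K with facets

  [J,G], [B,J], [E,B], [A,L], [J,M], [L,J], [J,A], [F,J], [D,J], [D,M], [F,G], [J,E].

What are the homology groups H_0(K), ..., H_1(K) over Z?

H_0 = Z,  H_1 = Z^4.

Fix the vertex order A < B < D < E < F < G < J < L < M and write every simplex with vertices in increasing order. Then dim K = 1 and the simplices of K are:

  0-simplices (9): A, B, D, E, F, G, J, L, M
  1-simplices (12): AJ, AL, BE, BJ, DJ, DM, EJ, FG, FJ, GJ, JL, JM

so the chain groups are C_0 ≅ Z^9, C_1 ≅ Z^12.

∂_1: C_1 → C_0 maps an edge to its endpoints' difference, ∂[p,q] = q − p. For instance
  ∂FJ = J − F.
The 9×12 boundary matrix has rank 8 and Smith normal form diag(1,1,1,1,1,1,1,1).

Now H_k = ker ∂_k / im ∂_{k+1}, so:

  H_0: rank C_0 − rank ∂_1 = 9 − 8 = 1, and the invariant factors of ∂_1 are all 1, so H_0 ≅ Z.
  H_1: rank ker ∂_1 − rank ∂_2 = (12 − 8) − 0 = 4, and there is no ∂_2, so H_1 ≅ Z^4.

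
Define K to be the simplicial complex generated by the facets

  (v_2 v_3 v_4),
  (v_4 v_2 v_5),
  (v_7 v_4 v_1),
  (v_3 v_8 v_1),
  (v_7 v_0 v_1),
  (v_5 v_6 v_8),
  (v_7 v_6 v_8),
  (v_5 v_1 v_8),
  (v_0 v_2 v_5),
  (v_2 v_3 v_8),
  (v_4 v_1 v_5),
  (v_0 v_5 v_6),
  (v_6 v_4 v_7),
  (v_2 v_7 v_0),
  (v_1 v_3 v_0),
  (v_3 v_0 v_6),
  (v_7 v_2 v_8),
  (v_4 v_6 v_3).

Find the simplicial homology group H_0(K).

Fix the vertex order v_0 < v_1 < v_2 < v_3 < v_4 < v_5 < v_6 < v_7 < v_8 and write every simplex with vertices in increasing order. Then dim K = 2 and the simplices of K are:

  0-simplices (9): [v_0], [v_1], [v_2], [v_3], [v_4], [v_5], [v_6], [v_7], [v_8]
  1-simplices (27): (27 of them)
  2-simplices (18): (18 of them)

Hence C_0 ≅ Z^9, C_1 ≅ Z^27, C_2 ≅ Z^18.

Boundary ∂_1: C_1 → C_0 is given by ∂[p,q] = [q] − [p].
This gives a 9×27 integer matrix of rank 8; reducing to Smith normal form yields diagonal entries (1,1,1,1,1,1,1,1).

The boundary map ∂_2: C_2 → C_1 acts by ∂[p,q,r] = [q,r] − [p,r] + [p,q]. For instance
  ∂[v_2,v_4,v_5] = [v_4,v_5] − [v_2,v_5] + [v_2,v_4],
  ∂[v_1,v_5,v_8] = [v_5,v_8] − [v_1,v_8] + [v_1,v_5].
The resulting 27×18 matrix has rank 17, and its Smith normal form has invariant factors (1,1,1,1,1,1,1,1,1,1,1,1,1,1,1,1,1).

Reading off H_k = ker ∂_k / im ∂_{k+1}:

  H_0: rank C_0 − rank ∂_1 = 9 − 8 = 1, and the invariant factors of ∂_1 are all 1, so H_0 = Z.

H_0 = Z.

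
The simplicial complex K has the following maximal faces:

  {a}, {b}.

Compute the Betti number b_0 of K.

b_0 = 2.

Order the vertices as a < b. Listing each simplex with vertices in this order, K has dimension 0 with simplices:

  0-simplices (2): a, b

so the chain groups are C_0 ≅ Z^2.

Computing H_k = (kernel of ∂_k) / (image of ∂_{k+1}):

  H_0: rank C_0 − rank ∂_1 = 2 − 0 = 2, and there is no ∂_1, so H_0 ≅ Z^2.

Hence the Betti numbers are b_0 = 2.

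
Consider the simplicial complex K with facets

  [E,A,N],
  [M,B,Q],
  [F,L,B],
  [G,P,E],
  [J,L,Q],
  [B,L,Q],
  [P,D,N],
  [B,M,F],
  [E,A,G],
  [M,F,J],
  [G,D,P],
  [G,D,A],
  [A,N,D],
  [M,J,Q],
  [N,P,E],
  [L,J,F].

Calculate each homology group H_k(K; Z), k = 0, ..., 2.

H_0 ≅ Z^2,  H_1 = 0,  H_2 ≅ Z^2.

K has 12 vertices, 24 edges, 16 triangles.
rank ∂_0 = 0, rank ∂_1 = 10 ⇒ b_0 = 12 − 0 − 10 = 2; all invariant factors of ∂_1 are 1 so no torsion. So H_0 = Z^2.
rank ∂_1 = 10, rank ∂_2 = 14 ⇒ b_1 = 24 − 10 − 14 = 0; all invariant factors of ∂_2 are 1 so no torsion. So H_1 = 0.
rank ∂_2 = 14, rank ∂_3 = 0 ⇒ b_2 = 16 − 14 − 0 = 2. So H_2 = Z^2.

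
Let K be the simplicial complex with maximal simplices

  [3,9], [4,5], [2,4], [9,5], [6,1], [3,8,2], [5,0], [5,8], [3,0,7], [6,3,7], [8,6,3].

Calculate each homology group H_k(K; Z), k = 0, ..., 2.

H_0 = Z,  H_1 = Z^3,  H_2 = 0.

Order the vertices as 0 < 1 < 2 < 3 < 4 < 5 < 6 < 7 < 8 < 9. Listing each simplex with vertices in this order, K has dimension 2 with simplices:

  0-simplices (10): [0], [1], [2], [3], [4], [5], [6], [7], [8], [9]
  1-simplices (16): [0,3], [0,5], [0,7], [1,6], [2,3], [2,4], [2,8], [3,6], [3,7], [3,8], [3,9], [4,5], [5,8], [5,9], [6,7], [6,8]
  2-simplices (4): [0,3,7], [2,3,8], [3,6,7], [3,6,8]

Hence C_0 ≅ Z^10, C_1 ≅ Z^16, C_2 ≅ Z^4.

∂_1: C_1 → C_0 sends each edge [p,q] (with p < q) to q − p. For instance
  ∂[4,5] = [5] − [4].
The 10×16 boundary matrix has rank 9 and Smith normal form diag(1,1,1,1,1,1,1,1,1).

Boundary ∂_2: C_2 → C_1 maps a triangle to the signed sum of its edges. For instance
  ∂[0,3,7] = [3,7] − [0,7] + [0,3],
  ∂[3,6,7] = [6,7] − [3,7] + [3,6].
This gives a 16×4 integer matrix of rank 4; reducing to Smith normal form yields diagonal entries (1,1,1,1).

Computing H_k = (kernel of ∂_k) / (image of ∂_{k+1}):

  H_0: rank C_0 − rank ∂_1 = 10 − 9 = 1, and the invariant factors of ∂_1 are all 1, so H_0 ≅ Z.
  H_1: rank ker ∂_1 − rank ∂_2 = (16 − 9) − 4 = 3, and the invariant factors of ∂_2 are all 1, so H_1 ≅ Z^3.
  H_2: rank ker ∂_2 − rank ∂_3 = (4 − 4) − 0 = 0, and there is no ∂_3, so H_2 ≅ 0.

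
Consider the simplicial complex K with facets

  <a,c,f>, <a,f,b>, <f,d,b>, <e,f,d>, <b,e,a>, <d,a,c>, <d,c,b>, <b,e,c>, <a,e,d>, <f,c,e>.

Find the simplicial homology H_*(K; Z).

Order the vertices as a < b < c < d < e < f. Listing each simplex with vertices in this order, K has dimension 2 with simplices:

  0-simplices (6): a, b, c, d, e, f
  1-simplices (15): ab, ac, ad, ae, af, bc, bd, be, bf, cd, ce, cf, de, df, ef
  2-simplices (10): abe, abf, acd, acf, ade, bcd, bce, bdf, cef, def

so the chain groups are C_0 ≅ Z^6, C_1 ≅ Z^15, C_2 ≅ Z^10.

∂_1: C_1 → C_0 maps an edge to its endpoints' difference, ∂[p,q] = q − p.
As a 6×15 matrix over Z this has rank 5, with invariant factors (1,1,1,1,1).

∂_2: C_2 → C_1 sends each 2-simplex [p,q,r] to [q,r] − [p,r] + [p,q]. For instance
  ∂acd = cd − ad + ac,
  ∂ade = de − ae + ad.
The 15×10 boundary matrix has rank 10 and Smith normal form diag(1,1,1,1,1,1,1,1,1,2).

Now H_k = ker ∂_k / im ∂_{k+1}, so:

  H_0: rank C_0 − rank ∂_1 = 6 − 5 = 1, and the invariant factors of ∂_1 are all 1, so H_0 ≅ Z.
  H_1: rank ker ∂_1 − rank ∂_2 = (15 − 5) − 10 = 0, and ∂_2 has invariant factor 2 > 1, so H_1 ≅ Z_2.
  H_2: rank ker ∂_2 − rank ∂_3 = (10 − 10) − 0 = 0, and there is no ∂_3, so H_2 ≅ 0.

As a check, the Euler characteristic is 6 − 15 + 10 = 1, which agrees with 1 − 0 + 0 = 1.

H_0 = Z,  H_1 = Z_2,  H_2 = 0.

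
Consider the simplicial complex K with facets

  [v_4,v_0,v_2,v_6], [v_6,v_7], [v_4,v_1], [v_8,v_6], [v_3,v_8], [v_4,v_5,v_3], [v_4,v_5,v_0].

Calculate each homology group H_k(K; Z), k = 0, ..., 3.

Order the vertices as v_0 < v_1 < v_2 < v_3 < v_4 < v_5 < v_6 < v_7 < v_8. Listing each simplex with vertices in this order, K has dimension 3 with simplices:

  0-simplices (9): [v_0], [v_1], [v_2], [v_3], [v_4], [v_5], [v_6], [v_7], [v_8]
  1-simplices (14): [v_0,v_2], [v_0,v_4], [v_0,v_5], [v_0,v_6], [v_1,v_4], [v_2,v_4], [v_2,v_6], [v_3,v_4], [v_3,v_5], [v_3,v_8], [v_4,v_5], [v_4,v_6], [v_6,v_7], [v_6,v_8]
  2-simplices (6): [v_0,v_2,v_4], [v_0,v_2,v_6], [v_0,v_4,v_5], [v_0,v_4,v_6], [v_2,v_4,v_6], [v_3,v_4,v_5]
  3-simplices (1): [v_0,v_2,v_4,v_6]

Hence C_0 ≅ Z^9, C_1 ≅ Z^14, C_2 ≅ Z^6, C_3 ≅ Z^1.

∂_1: C_1 → C_0 is given by ∂[p,q] = [q] − [p]. For instance
  ∂[v_6,v_7] = [v_7] − [v_6].
As a 9×14 matrix over Z this has rank 8, with invariant factors (1,1,1,1,1,1,1,1).

∂_2: C_2 → C_1 acts by ∂[p,q,r] = [q,r] − [p,r] + [p,q]. For instance
  ∂[v_0,v_4,v_5] = [v_4,v_5] − [v_0,v_5] + [v_0,v_4],
  ∂[v_3,v_4,v_5] = [v_4,v_5] − [v_3,v_5] + [v_3,v_4].
As a 14×6 matrix over Z this has rank 5, with invariant factors (1,1,1,1,1).

Boundary ∂_3: C_3 → C_2 sends each 3-simplex σ to the alternating sum Σ_i (−1)^i (σ with its i-th vertex removed). For instance
  ∂[v_0,v_2,v_4,v_6] = [v_2,v_4,v_6] − [v_0,v_4,v_6] + [v_0,v_2,v_6] − [v_0,v_2,v_4].
The 6×1 boundary matrix has rank 1 and Smith normal form diag(1).

Now H_k = ker ∂_k / im ∂_{k+1}, so:

  H_0: rank C_0 − rank ∂_1 = 9 − 8 = 1, and the invariant factors of ∂_1 are all 1, so H_0 = Z.
  H_1: rank ker ∂_1 − rank ∂_2 = (14 − 8) − 5 = 1, and the invariant factors of ∂_2 are all 1, so H_1 = Z.
  H_2: rank ker ∂_2 − rank ∂_3 = (6 − 5) − 1 = 0, and the invariant factors of ∂_3 are all 1, so H_2 = 0.
  H_3: rank ker ∂_3 − rank ∂_4 = (1 − 1) − 0 = 0, and there is no ∂_4, so H_3 = 0.

As a check, the Euler characteristic is 9 − 14 + 6 − 1 = 0, which agrees with 1 − 1 + 0 − 0 = 0.

H_0 = Z,  H_1 = Z,  H_2 = 0,  H_3 = 0.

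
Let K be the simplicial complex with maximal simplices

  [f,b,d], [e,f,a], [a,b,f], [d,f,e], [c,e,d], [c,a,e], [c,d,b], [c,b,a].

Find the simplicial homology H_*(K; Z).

Order the vertices as a < b < c < d < e < f. Listing each simplex with vertices in this order, K has dimension 2 with simplices:

  0-simplices (6): a, b, c, d, e, f
  1-simplices (12): ab, ac, ae, af, bc, bd, bf, cd, ce, de, df, ef
  2-simplices (8): abc, abf, ace, aef, bcd, bdf, cde, def

so the chain groups are C_0 ≅ Z^6, C_1 ≅ Z^12, C_2 ≅ Z^8.

The boundary map ∂_1: C_1 → C_0 maps an edge to its endpoints' difference, ∂[p,q] = q − p. For instance
  ∂ae = e − a.
This gives a 6×12 integer matrix of rank 5; reducing to Smith normal form yields diagonal entries (1,1,1,1,1).

Boundary ∂_2: C_2 → C_1 sends each 2-simplex [p,q,r] to [q,r] − [p,r] + [p,q]. For instance
  ∂cde = de − ce + cd,
  ∂ace = ce − ae + ac.
The 12×8 boundary matrix has rank 7 and Smith normal form diag(1,1,1,1,1,1,1).

Computing H_k = (kernel of ∂_k) / (image of ∂_{k+1}):

  H_0: rank C_0 − rank ∂_1 = 6 − 5 = 1, and the invariant factors of ∂_1 are all 1, so H_0 = Z.
  H_1: rank ker ∂_1 − rank ∂_2 = (12 − 5) − 7 = 0, and the invariant factors of ∂_2 are all 1, so H_1 = 0.
  H_2: rank ker ∂_2 − rank ∂_3 = (8 − 7) − 0 = 1, and there is no ∂_3, so H_2 = Z.

H_0 ≅ Z,  H_1 = 0,  H_2 ≅ Z.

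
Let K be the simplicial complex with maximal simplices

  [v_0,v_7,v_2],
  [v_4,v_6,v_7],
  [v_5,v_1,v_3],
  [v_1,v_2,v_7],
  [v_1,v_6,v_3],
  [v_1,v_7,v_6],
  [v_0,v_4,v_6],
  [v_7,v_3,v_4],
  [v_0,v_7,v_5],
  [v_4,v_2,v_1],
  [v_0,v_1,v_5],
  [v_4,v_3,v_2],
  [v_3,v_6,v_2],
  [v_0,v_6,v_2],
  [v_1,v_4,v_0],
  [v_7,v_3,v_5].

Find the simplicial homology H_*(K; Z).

Order the vertices as v_0 < v_1 < v_2 < v_3 < v_4 < v_5 < v_6 < v_7. Listing each simplex with vertices in this order, K has dimension 2 with simplices:

  0-simplices (8): [v_0], [v_1], [v_2], [v_3], [v_4], [v_5], [v_6], [v_7]
  1-simplices (24): (24 of them)
  2-simplices (16): (16 of them)

Hence C_0 ≅ Z^8, C_1 ≅ Z^24, C_2 ≅ Z^16.

∂_1: C_1 → C_0 maps an edge to its endpoints' difference, ∂[p,q] = q − p. For instance
  ∂[v_3,v_5] = [v_5] − [v_3].
The 8×24 boundary matrix has rank 7 and Smith normal form diag(1,1,1,1,1,1,1).

Boundary ∂_2: C_2 → C_1 maps a triangle to the signed sum of its edges. For instance
  ∂[v_1,v_2,v_7] = [v_2,v_7] − [v_1,v_7] + [v_1,v_2],
  ∂[v_0,v_1,v_4] = [v_1,v_4] − [v_0,v_4] + [v_0,v_1].
This gives a 24×16 integer matrix of rank 15; reducing to Smith normal form yields diagonal entries (1,1,1,1,1,1,1,1,1,1,1,1,1,1,1).

Now H_k = ker ∂_k / im ∂_{k+1}, so:

  H_0: rank C_0 − rank ∂_1 = 8 − 7 = 1, and the invariant factors of ∂_1 are all 1, so H_0 ≅ Z.
  H_1: rank ker ∂_1 − rank ∂_2 = (24 − 7) − 15 = 2, and the invariant factors of ∂_2 are all 1, so H_1 ≅ Z^2.
  H_2: rank ker ∂_2 − rank ∂_3 = (16 − 15) − 0 = 1, and there is no ∂_3, so H_2 ≅ Z.

As a check, the Euler characteristic is 8 − 24 + 16 = 0, which agrees with 1 − 2 + 1 = 0.

H_0 ≅ Z,  H_1 ≅ Z^2,  H_2 ≅ Z.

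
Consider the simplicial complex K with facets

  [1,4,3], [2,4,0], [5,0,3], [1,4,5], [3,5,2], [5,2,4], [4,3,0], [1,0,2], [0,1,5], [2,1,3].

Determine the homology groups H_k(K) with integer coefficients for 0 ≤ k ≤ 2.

Order the vertices as 0 < 1 < 2 < 3 < 4 < 5. Listing each simplex with vertices in this order, K has dimension 2 with simplices:

  0-simplices (6): [0], [1], [2], [3], [4], [5]
  1-simplices (15): [0,1], [0,2], [0,3], [0,4], [0,5], [1,2], [1,3], [1,4], [1,5], [2,3], [2,4], [2,5], [3,4], [3,5], [4,5]
  2-simplices (10): [0,1,2], [0,1,5], [0,2,4], [0,3,4], [0,3,5], [1,2,3], [1,3,4], [1,4,5], [2,3,5], [2,4,5]

giving chain groups C_0 ≅ Z^6, C_1 ≅ Z^15, C_2 ≅ Z^10.

The boundary map ∂_1: C_1 → C_0 maps an edge to its endpoints' difference, ∂[p,q] = q − p. For instance
  ∂[1,2] = [2] − [1].
The 6×15 boundary matrix has rank 5 and Smith normal form diag(1,1,1,1,1).

Boundary ∂_2: C_2 → C_1 sends each 2-simplex [p,q,r] to [q,r] − [p,r] + [p,q]. For instance
  ∂[1,4,5] = [4,5] − [1,5] + [1,4],
  ∂[0,1,2] = [1,2] − [0,2] + [0,1].
As a 15×10 matrix over Z this has rank 10, with invariant factors (1,1,1,1,1,1,1,1,1,2).

Now H_k = ker ∂_k / im ∂_{k+1}, so:

  H_0: rank C_0 − rank ∂_1 = 6 − 5 = 1, and the invariant factors of ∂_1 are all 1, so H_0 ≅ Z.
  H_1: rank ker ∂_1 − rank ∂_2 = (15 − 5) − 10 = 0, and ∂_2 has invariant factor 2 > 1, so H_1 ≅ Z/2Z.
  H_2: rank ker ∂_2 − rank ∂_3 = (10 − 10) − 0 = 0, and there is no ∂_3, so H_2 ≅ 0.

(K is a triangulation of the real projective plane RP^2.)

H_0 = Z,  H_1 = Z/2Z,  H_2 = 0.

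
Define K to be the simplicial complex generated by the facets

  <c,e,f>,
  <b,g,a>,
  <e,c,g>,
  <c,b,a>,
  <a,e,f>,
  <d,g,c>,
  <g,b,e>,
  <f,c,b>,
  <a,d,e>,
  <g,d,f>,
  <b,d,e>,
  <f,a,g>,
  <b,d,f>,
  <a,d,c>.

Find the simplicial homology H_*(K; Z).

H_0 = Z,  H_1 = Z^2,  H_2 = Z.

Order the vertices as a < b < c < d < e < f < g. Listing each simplex with vertices in this order, K has dimension 2 with simplices:

  0-simplices (7): a, b, c, d, e, f, g
  1-simplices (21): ab, ac, ad, ae, af, ag, bc, bd, be, bf, bg, cd, ce, cf, cg, de, df, dg, ef, eg, fg
  2-simplices (14): abc, abg, acd, ade, aef, afg, bcf, bde, bdf, beg, cdg, cef, ceg, dfg

giving chain groups C_0 ≅ Z^7, C_1 ≅ Z^21, C_2 ≅ Z^14.

∂_1: C_1 → C_0 maps an edge to its endpoints' difference, ∂[p,q] = q − p. For instance
  ∂cd = d − c.
The 7×21 boundary matrix has rank 6 and Smith normal form diag(1,1,1,1,1,1).

∂_2: C_2 → C_1 maps a triangle to the signed sum of its edges. For instance
  ∂afg = fg − ag + af,
  ∂acd = cd − ad + ac.
As a 21×14 matrix over Z this has rank 13, with invariant factors (1,1,1,1,1,1,1,1,1,1,1,1,1).

From H_k ≅ ker(∂_k) / im(∂_{k+1}) we obtain:

  H_0: rank C_0 − rank ∂_1 = 7 − 6 = 1, and the invariant factors of ∂_1 are all 1, so H_0 = Z.
  H_1: rank ker ∂_1 − rank ∂_2 = (21 − 6) − 13 = 2, and the invariant factors of ∂_2 are all 1, so H_1 = Z^2.
  H_2: rank ker ∂_2 − rank ∂_3 = (14 − 13) − 0 = 1, and there is no ∂_3, so H_2 = Z.

As a check, the Euler characteristic is 7 − 21 + 14 = 0, which agrees with 1 − 2 + 1 = 0.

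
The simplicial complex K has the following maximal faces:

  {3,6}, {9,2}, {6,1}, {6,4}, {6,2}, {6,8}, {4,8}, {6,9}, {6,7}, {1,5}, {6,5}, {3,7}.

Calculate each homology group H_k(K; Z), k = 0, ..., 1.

H_0 = Z,  H_1 = Z^4.

Order the vertices as 1 < 2 < 3 < 4 < 5 < 6 < 7 < 8 < 9. Listing each simplex with vertices in this order, K has dimension 1 with simplices:

  0-simplices (9): [1], [2], [3], [4], [5], [6], [7], [8], [9]
  1-simplices (12): [1,5], [1,6], [2,6], [2,9], [3,6], [3,7], [4,6], [4,8], [5,6], [6,7], [6,8], [6,9]

so the chain groups are C_0 ≅ Z^9, C_1 ≅ Z^12.

Boundary ∂_1: C_1 → C_0 sends each edge [p,q] (with p < q) to q − p. For instance
  ∂[2,9] = [9] − [2].
As a 9×12 matrix over Z this has rank 8, with invariant factors (1,1,1,1,1,1,1,1).

Now H_k = ker ∂_k / im ∂_{k+1}, so:

  H_0: rank C_0 − rank ∂_1 = 9 − 8 = 1, and the invariant factors of ∂_1 are all 1, so H_0 = Z.
  H_1: rank ker ∂_1 − rank ∂_2 = (12 − 8) − 0 = 4, and there is no ∂_2, so H_1 = Z^4.

As a check, the Euler characteristic is 9 − 12 = -3, which agrees with 1 − 4 = -3.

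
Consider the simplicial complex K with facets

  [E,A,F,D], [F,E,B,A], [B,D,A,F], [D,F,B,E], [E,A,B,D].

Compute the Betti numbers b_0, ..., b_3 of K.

b_0 = 1, b_1 = 0, b_2 = 0, b_3 = 1.

Take the total order A < B < D < E < F on the vertex set. Then K (dimension 3) consists of the simplices:

  0-simplices (5): A, B, D, E, F
  1-simplices (10): AB, AD, AE, AF, BD, BE, BF, DE, DF, EF
  2-simplices (10): ABD, ABE, ABF, ADE, ADF, AEF, BDE, BDF, BEF, DEF
  3-simplices (5): ABDE, ABDF, ABEF, ADEF, BDEF

giving chain groups C_0 ≅ Z^5, C_1 ≅ Z^10, C_2 ≅ Z^10, C_3 ≅ Z^5.

Boundary ∂_1: C_1 → C_0 sends each edge [p,q] (with p < q) to q − p. For instance
  ∂AF = F − A.
The 5×10 boundary matrix has rank 4 and Smith normal form diag(1,1,1,1).

The boundary map ∂_2: C_2 → C_1 maps a triangle to the signed sum of its edges. For instance
  ∂BDF = DF − BF + BD,
  ∂AEF = EF − AF + AE.
This gives a 10×10 integer matrix of rank 6; reducing to Smith normal form yields diagonal entries (1,1,1,1,1,1).

∂_3: C_3 → C_2 sends each 3-simplex σ to the alternating sum Σ_i (−1)^i (σ with its i-th vertex removed). For instance
  ∂ABDF = BDF − ADF + ABF − ABD,
  ∂ABDE = BDE − ADE + ABE − ABD.
This gives a 10×5 integer matrix of rank 4; reducing to Smith normal form yields diagonal entries (1,1,1,1).

Computing H_k = (kernel of ∂_k) / (image of ∂_{k+1}):

  H_0: rank C_0 − rank ∂_1 = 5 − 4 = 1, and the invariant factors of ∂_1 are all 1, so H_0 = Z.
  H_1: rank ker ∂_1 − rank ∂_2 = (10 − 4) − 6 = 0, and the invariant factors of ∂_2 are all 1, so H_1 = 0.
  H_2: rank ker ∂_2 − rank ∂_3 = (10 − 6) − 4 = 0, and the invariant factors of ∂_3 are all 1, so H_2 = 0.
  H_3: rank ker ∂_3 − rank ∂_4 = (5 − 4) − 0 = 1, and there is no ∂_4, so H_3 = Z.

Hence the Betti numbers are b_0 = 1, b_1 = 0, b_2 = 0, b_3 = 1.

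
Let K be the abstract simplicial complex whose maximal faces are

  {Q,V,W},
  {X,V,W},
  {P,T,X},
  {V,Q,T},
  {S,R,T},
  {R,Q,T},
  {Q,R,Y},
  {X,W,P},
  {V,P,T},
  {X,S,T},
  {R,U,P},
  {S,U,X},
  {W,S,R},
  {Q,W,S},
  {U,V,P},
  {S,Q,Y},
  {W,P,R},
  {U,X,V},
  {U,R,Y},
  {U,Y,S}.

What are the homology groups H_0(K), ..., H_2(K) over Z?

H_0 = Z,  H_1 = Z ⊕ Z/2Z,  H_2 = 0.

We work with the vertex ordering P < Q < R < S < T < U < V < W < X < Y. The simplices of K, each written with vertices in increasing order, are:

  0-simplices (10): P, Q, R, S, T, U, V, W, X, Y
  1-simplices (30): PR, PT, PU, PV, PW, PX, QR, QS, QT, QV, QW, QY, RS, RT, RU, RW, RY, ST, SU, SW, SX, SY, TV, TX, UV, UX, UY, VW, VX, WX
  2-simplices (20): PRU, PRW, PTV, PTX, PUV, PWX, QRT, QRY, QSW, QSY, QTV, QVW, RST, RSW, RUY, STX, SUX, SUY, UVX, VWX

giving chain groups C_0 ≅ Z^10, C_1 ≅ Z^30, C_2 ≅ Z^20.

∂_1: C_1 → C_0 sends each edge [p,q] (with p < q) to q − p. For instance
  ∂TX = X − T.
As a 10×30 matrix over Z this has rank 9, with invariant factors (1,1,1,1,1,1,1,1,1).

∂_2: C_2 → C_1 sends each 2-simplex [p,q,r] to [q,r] − [p,r] + [p,q]. For instance
  ∂QRT = RT − QT + QR,
  ∂QVW = VW − QW + QV.
This gives a 30×20 integer matrix of rank 20; reducing to Smith normal form yields diagonal entries (1,1,1,1,1,1,1,1,1,1,1,1,1,1,1,1,1,1,1,2).

From H_k ≅ ker(∂_k) / im(∂_{k+1}) we obtain:

  H_0: rank C_0 − rank ∂_1 = 10 − 9 = 1, and the invariant factors of ∂_1 are all 1, so H_0 ≅ Z.
  H_1: rank ker ∂_1 − rank ∂_2 = (30 − 9) − 20 = 1, and ∂_2 has invariant factor 2 > 1, so H_1 ≅ Z ⊕ Z/2Z.
  H_2: rank ker ∂_2 − rank ∂_3 = (20 − 20) − 0 = 0, and there is no ∂_3, so H_2 ≅ 0.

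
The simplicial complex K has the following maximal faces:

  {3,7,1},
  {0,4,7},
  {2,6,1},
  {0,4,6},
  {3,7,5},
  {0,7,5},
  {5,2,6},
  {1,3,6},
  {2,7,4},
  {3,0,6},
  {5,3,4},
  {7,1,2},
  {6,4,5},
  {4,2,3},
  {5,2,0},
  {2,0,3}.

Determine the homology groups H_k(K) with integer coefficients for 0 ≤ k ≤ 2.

H_0 ≅ Z,  H_1 ≅ Z^2,  H_2 ≅ Z.

Order the vertices as 0 < 1 < 2 < 3 < 4 < 5 < 6 < 7. Listing each simplex with vertices in this order, K has dimension 2 with simplices:

  0-simplices (8): [0], [1], [2], [3], [4], [5], [6], [7]
  1-simplices (24): (24 of them)
  2-simplices (16): [0,2,3], [0,2,5], [0,3,6], [0,4,6], [0,4,7], [0,5,7], [1,2,6], [1,2,7], [1,3,6], [1,3,7], [2,3,4], [2,4,7], [2,5,6], [3,4,5], [3,5,7], [4,5,6]

so the chain groups are C_0 ≅ Z^8, C_1 ≅ Z^24, C_2 ≅ Z^16.

∂_1: C_1 → C_0 sends each edge [p,q] (with p < q) to q − p.
This gives a 8×24 integer matrix of rank 7; reducing to Smith normal form yields diagonal entries (1,1,1,1,1,1,1).

Boundary ∂_2: C_2 → C_1 maps a triangle to the signed sum of its edges. For instance
  ∂[0,2,5] = [2,5] − [0,5] + [0,2],
  ∂[2,5,6] = [5,6] − [2,6] + [2,5].
The resulting 24×16 matrix has rank 15, and its Smith normal form has invariant factors (1,1,1,1,1,1,1,1,1,1,1,1,1,1,1).

Reading off H_k = ker ∂_k / im ∂_{k+1}:

  H_0: rank C_0 − rank ∂_1 = 8 − 7 = 1, and the invariant factors of ∂_1 are all 1, so H_0 ≅ Z.
  H_1: rank ker ∂_1 − rank ∂_2 = (24 − 7) − 15 = 2, and the invariant factors of ∂_2 are all 1, so H_1 ≅ Z^2.
  H_2: rank ker ∂_2 − rank ∂_3 = (16 − 15) − 0 = 1, and there is no ∂_3, so H_2 ≅ Z.

As a check, the Euler characteristic is 8 − 24 + 16 = 0, which agrees with 1 − 2 + 1 = 0.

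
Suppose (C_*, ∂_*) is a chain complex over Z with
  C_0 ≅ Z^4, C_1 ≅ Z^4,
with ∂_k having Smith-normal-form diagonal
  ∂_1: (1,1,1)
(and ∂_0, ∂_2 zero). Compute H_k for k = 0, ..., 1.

H_0 ≅ Z,  H_1 ≅ Z.

H_0: b_0 = 4 − 0 − 3 = 1; torsion from ∂_1 factors > 1: none. So H_0 ≅ Z.
H_1: b_1 = 4 − 3 − 0 = 1; torsion from ∂_2 factors > 1: none. So H_1 ≅ Z.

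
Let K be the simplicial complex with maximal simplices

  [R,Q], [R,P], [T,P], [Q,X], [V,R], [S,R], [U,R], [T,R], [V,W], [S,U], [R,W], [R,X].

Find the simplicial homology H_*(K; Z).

H_0 ≅ Z,  H_1 ≅ Z^4.

Order the vertices as P < Q < R < S < T < U < V < W < X. Listing each simplex with vertices in this order, K has dimension 1 with simplices:

  0-simplices (9): P, Q, R, S, T, U, V, W, X
  1-simplices (12): PR, PT, QR, QX, RS, RT, RU, RV, RW, RX, SU, VW

giving chain groups C_0 ≅ Z^9, C_1 ≅ Z^12.

The boundary map ∂_1: C_1 → C_0 is given by ∂[p,q] = [q] − [p]. For instance
  ∂PT = T − P.
As a 9×12 matrix over Z this has rank 8, with invariant factors (1,1,1,1,1,1,1,1).

From H_k ≅ ker(∂_k) / im(∂_{k+1}) we obtain:

  H_0: rank C_0 − rank ∂_1 = 9 − 8 = 1, and the invariant factors of ∂_1 are all 1, so H_0 = Z.
  H_1: rank ker ∂_1 − rank ∂_2 = (12 − 8) − 0 = 4, and there is no ∂_2, so H_1 = Z^4.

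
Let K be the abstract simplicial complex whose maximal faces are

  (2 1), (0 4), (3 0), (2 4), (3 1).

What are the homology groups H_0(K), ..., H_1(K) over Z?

Fix the vertex order 0 < 1 < 2 < 3 < 4 and write every simplex with vertices in increasing order. Then dim K = 1 and the simplices of K are:

  0-simplices (5): [0], [1], [2], [3], [4]
  1-simplices (5): [0,3], [0,4], [1,2], [1,3], [2,4]

so the chain groups are C_0 ≅ Z^5, C_1 ≅ Z^5.

The boundary map ∂_1: C_1 → C_0 sends each edge [p,q] (with p < q) to q − p. For instance
  ∂[1,2] = [2] − [1].
As a 5×5 matrix over Z this has rank 4, with invariant factors (1,1,1,1).

Reading off H_k = ker ∂_k / im ∂_{k+1}:

  H_0: rank C_0 − rank ∂_1 = 5 − 4 = 1, and the invariant factors of ∂_1 are all 1, so H_0 ≅ Z.
  H_1: rank ker ∂_1 − rank ∂_2 = (5 − 4) − 0 = 1, and there is no ∂_2, so H_1 ≅ Z.

As a check, the Euler characteristic is 5 − 5 = 0, which agrees with 1 − 1 = 0.
(K is a triangulation of the circle S^1.)

H_0 = Z,  H_1 = Z.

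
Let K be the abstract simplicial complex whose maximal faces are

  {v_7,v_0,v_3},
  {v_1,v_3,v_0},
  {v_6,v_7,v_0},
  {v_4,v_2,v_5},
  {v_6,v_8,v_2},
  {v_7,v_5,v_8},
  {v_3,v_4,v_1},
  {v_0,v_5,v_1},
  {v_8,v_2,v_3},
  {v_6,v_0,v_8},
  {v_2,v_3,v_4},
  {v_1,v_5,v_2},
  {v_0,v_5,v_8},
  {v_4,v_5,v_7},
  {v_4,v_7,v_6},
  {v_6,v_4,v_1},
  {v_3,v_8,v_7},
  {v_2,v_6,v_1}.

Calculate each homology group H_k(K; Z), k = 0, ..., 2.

H_0 = Z,  H_1 = Z ⊕ Z/2Z,  H_2 = 0.

Fix the vertex order v_0 < v_1 < v_2 < v_3 < v_4 < v_5 < v_6 < v_7 < v_8 and write every simplex with vertices in increasing order. Then dim K = 2 and the simplices of K are:

  0-simplices (9): [v_0], [v_1], [v_2], [v_3], [v_4], [v_5], [v_6], [v_7], [v_8]
  1-simplices (27): (27 of them)
  2-simplices (18): (18 of them)

Hence C_0 ≅ Z^9, C_1 ≅ Z^27, C_2 ≅ Z^18.

The boundary map ∂_1: C_1 → C_0 is given by ∂[p,q] = [q] − [p]. For instance
  ∂[v_7,v_8] = [v_8] − [v_7].
The 9×27 boundary matrix has rank 8 and Smith normal form diag(1,1,1,1,1,1,1,1).

Boundary ∂_2: C_2 → C_1 maps a triangle to the signed sum of its edges. For instance
  ∂[v_0,v_1,v_5] = [v_1,v_5] − [v_0,v_5] + [v_0,v_1],
  ∂[v_2,v_3,v_4] = [v_3,v_4] − [v_2,v_4] + [v_2,v_3].
This gives a 27×18 integer matrix of rank 18; reducing to Smith normal form yields diagonal entries (1,1,1,1,1,1,1,1,1,1,1,1,1,1,1,1,1,2).

Now H_k = ker ∂_k / im ∂_{k+1}, so:

  H_0: rank C_0 − rank ∂_1 = 9 − 8 = 1, and the invariant factors of ∂_1 are all 1, so H_0 = Z.
  H_1: rank ker ∂_1 − rank ∂_2 = (27 − 8) − 18 = 1, and ∂_2 has invariant factor 2 > 1, so H_1 = Z ⊕ Z/2Z.
  H_2: rank ker ∂_2 − rank ∂_3 = (18 − 18) − 0 = 0, and there is no ∂_3, so H_2 = 0.

As a check, the Euler characteristic is 9 − 27 + 18 = 0, which agrees with 1 − 1 + 0 = 0.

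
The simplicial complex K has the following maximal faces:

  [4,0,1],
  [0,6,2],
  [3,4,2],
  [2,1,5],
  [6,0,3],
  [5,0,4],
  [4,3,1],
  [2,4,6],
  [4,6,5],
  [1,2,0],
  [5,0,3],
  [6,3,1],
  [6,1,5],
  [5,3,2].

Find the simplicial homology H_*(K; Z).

H_0 ≅ Z,  H_1 ≅ Z^2,  H_2 ≅ Z.

Take the total order 0 < 1 < 2 < 3 < 4 < 5 < 6 on the vertex set. Then K (dimension 2) consists of the simplices:

  0-simplices (7): [0], [1], [2], [3], [4], [5], [6]
  1-simplices (21): [0,1], [0,2], [0,3], [0,4], [0,5], [0,6], [1,2], [1,3], [1,4], [1,5], [1,6], [2,3], [2,4], [2,5], [2,6], [3,4], [3,5], [3,6], [4,5], [4,6], [5,6]
  2-simplices (14): [0,1,2], [0,1,4], [0,2,6], [0,3,5], [0,3,6], [0,4,5], [1,2,5], [1,3,4], [1,3,6], [1,5,6], [2,3,4], [2,3,5], [2,4,6], [4,5,6]

so the chain groups are C_0 ≅ Z^7, C_1 ≅ Z^21, C_2 ≅ Z^14.

∂_1: C_1 → C_0 is given by ∂[p,q] = [q] − [p].
The 7×21 boundary matrix has rank 6 and Smith normal form diag(1,1,1,1,1,1).

∂_2: C_2 → C_1 sends each 2-simplex [p,q,r] to [q,r] − [p,r] + [p,q]. For instance
  ∂[0,3,6] = [3,6] − [0,6] + [0,3],
  ∂[0,2,6] = [2,6] − [0,6] + [0,2].
The resulting 21×14 matrix has rank 13, and its Smith normal form has invariant factors (1,1,1,1,1,1,1,1,1,1,1,1,1).

From H_k ≅ ker(∂_k) / im(∂_{k+1}) we obtain:

  H_0: rank C_0 − rank ∂_1 = 7 − 6 = 1, and the invariant factors of ∂_1 are all 1, so H_0 ≅ Z.
  H_1: rank ker ∂_1 − rank ∂_2 = (21 − 6) − 13 = 2, and the invariant factors of ∂_2 are all 1, so H_1 ≅ Z^2.
  H_2: rank ker ∂_2 − rank ∂_3 = (14 − 13) − 0 = 1, and there is no ∂_3, so H_2 ≅ Z.

As a check, the Euler characteristic is 7 − 21 + 14 = 0, which agrees with 1 − 2 + 1 = 0.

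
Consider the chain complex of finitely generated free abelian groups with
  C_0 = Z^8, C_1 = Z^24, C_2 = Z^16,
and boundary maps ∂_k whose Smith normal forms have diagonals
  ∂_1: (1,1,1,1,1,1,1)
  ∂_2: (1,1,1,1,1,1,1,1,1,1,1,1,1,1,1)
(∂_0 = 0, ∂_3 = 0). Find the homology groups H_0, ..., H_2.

H_0 = Z,  H_1 = Z^2,  H_2 = Z.

H_0: b_0 = 8 − 0 − 7 = 1; torsion from ∂_1 factors > 1: none. So H_0 = Z.
H_1: b_1 = 24 − 7 − 15 = 2; torsion from ∂_2 factors > 1: none. So H_1 = Z^2.
H_2: b_2 = 16 − 15 − 0 = 1; torsion from ∂_3 factors > 1: none. So H_2 = Z.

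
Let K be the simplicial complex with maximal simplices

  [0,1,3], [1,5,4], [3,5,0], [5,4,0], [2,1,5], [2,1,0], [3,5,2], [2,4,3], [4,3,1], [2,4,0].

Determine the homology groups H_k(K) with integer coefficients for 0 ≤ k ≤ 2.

Order the vertices as 0 < 1 < 2 < 3 < 4 < 5. Listing each simplex with vertices in this order, K has dimension 2 with simplices:

  0-simplices (6): [0], [1], [2], [3], [4], [5]
  1-simplices (15): [0,1], [0,2], [0,3], [0,4], [0,5], [1,2], [1,3], [1,4], [1,5], [2,3], [2,4], [2,5], [3,4], [3,5], [4,5]
  2-simplices (10): [0,1,2], [0,1,3], [0,2,4], [0,3,5], [0,4,5], [1,2,5], [1,3,4], [1,4,5], [2,3,4], [2,3,5]

giving chain groups C_0 ≅ Z^6, C_1 ≅ Z^15, C_2 ≅ Z^10.

∂_1: C_1 → C_0 maps an edge to its endpoints' difference, ∂[p,q] = q − p. For instance
  ∂[0,3] = [3] − [0].
The 6×15 boundary matrix has rank 5 and Smith normal form diag(1,1,1,1,1).

∂_2: C_2 → C_1 sends each 2-simplex [p,q,r] to [q,r] − [p,r] + [p,q]. For instance
  ∂[0,4,5] = [4,5] − [0,5] + [0,4],
  ∂[0,1,2] = [1,2] − [0,2] + [0,1].
The resulting 15×10 matrix has rank 10, and its Smith normal form has invariant factors (1,1,1,1,1,1,1,1,1,2).

Now H_k = ker ∂_k / im ∂_{k+1}, so:

  H_0: rank C_0 − rank ∂_1 = 6 − 5 = 1, and the invariant factors of ∂_1 are all 1, so H_0 = Z.
  H_1: rank ker ∂_1 − rank ∂_2 = (15 − 5) − 10 = 0, and ∂_2 has invariant factor 2 > 1, so H_1 = Z/2.
  H_2: rank ker ∂_2 − rank ∂_3 = (10 − 10) − 0 = 0, and there is no ∂_3, so H_2 = 0.

As a check, the Euler characteristic is 6 − 15 + 10 = 1, which agrees with 1 − 0 + 0 = 1.

H_0 ≅ Z,  H_1 ≅ Z/2,  H_2 = 0.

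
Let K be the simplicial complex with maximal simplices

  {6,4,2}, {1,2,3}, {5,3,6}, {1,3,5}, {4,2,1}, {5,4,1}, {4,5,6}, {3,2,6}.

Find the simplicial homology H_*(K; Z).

Order the vertices as 1 < 2 < 3 < 4 < 5 < 6. Listing each simplex with vertices in this order, K has dimension 2 with simplices:

  0-simplices (6): [1], [2], [3], [4], [5], [6]
  1-simplices (12): [1,2], [1,3], [1,4], [1,5], [2,3], [2,4], [2,6], [3,5], [3,6], [4,5], [4,6], [5,6]
  2-simplices (8): [1,2,3], [1,2,4], [1,3,5], [1,4,5], [2,3,6], [2,4,6], [3,5,6], [4,5,6]

giving chain groups C_0 ≅ Z^6, C_1 ≅ Z^12, C_2 ≅ Z^8.

Boundary ∂_1: C_1 → C_0 is given by ∂[p,q] = [q] − [p].
The 6×12 boundary matrix has rank 5 and Smith normal form diag(1,1,1,1,1).

The boundary map ∂_2: C_2 → C_1 sends each 2-simplex [p,q,r] to [q,r] − [p,r] + [p,q]. For instance
  ∂[2,4,6] = [4,6] − [2,6] + [2,4],
  ∂[1,2,4] = [2,4] − [1,4] + [1,2].
As a 12×8 matrix over Z this has rank 7, with invariant factors (1,1,1,1,1,1,1).

Now H_k = ker ∂_k / im ∂_{k+1}, so:

  H_0: rank C_0 − rank ∂_1 = 6 − 5 = 1, and the invariant factors of ∂_1 are all 1, so H_0 = Z.
  H_1: rank ker ∂_1 − rank ∂_2 = (12 − 5) − 7 = 0, and the invariant factors of ∂_2 are all 1, so H_1 = 0.
  H_2: rank ker ∂_2 − rank ∂_3 = (8 − 7) − 0 = 1, and there is no ∂_3, so H_2 = Z.

(K is a triangulation of the 2-sphere S^2.)

H_0 ≅ Z,  H_1 = 0,  H_2 ≅ Z.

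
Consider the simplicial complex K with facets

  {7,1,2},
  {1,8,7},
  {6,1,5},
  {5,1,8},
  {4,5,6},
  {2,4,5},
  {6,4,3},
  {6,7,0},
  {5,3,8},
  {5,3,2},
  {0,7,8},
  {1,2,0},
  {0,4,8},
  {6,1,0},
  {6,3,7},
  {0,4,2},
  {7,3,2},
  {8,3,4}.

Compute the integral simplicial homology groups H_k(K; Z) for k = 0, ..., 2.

H_0 = Z,  H_1 = Z ⊕ Z/2,  H_2 = 0.

Fix the vertex order 0 < 1 < 2 < 3 < 4 < 5 < 6 < 7 < 8 and write every simplex with vertices in increasing order. Then dim K = 2 and the simplices of K are:

  0-simplices (9): [0], [1], [2], [3], [4], [5], [6], [7], [8]
  1-simplices (27): (27 of them)
  2-simplices (18): [0,1,2], [0,1,6], [0,2,4], [0,4,8], [0,6,7], [0,7,8], [1,2,7], [1,5,6], [1,5,8], [1,7,8], [2,3,5], [2,3,7], [2,4,5], [3,4,6], [3,4,8], [3,5,8], [3,6,7], [4,5,6]

Hence C_0 ≅ Z^9, C_1 ≅ Z^27, C_2 ≅ Z^18.

∂_1: C_1 → C_0 is given by ∂[p,q] = [q] − [p].
This gives a 9×27 integer matrix of rank 8; reducing to Smith normal form yields diagonal entries (1,1,1,1,1,1,1,1).

Boundary ∂_2: C_2 → C_1 acts by ∂[p,q,r] = [q,r] − [p,r] + [p,q]. For instance
  ∂[2,3,7] = [3,7] − [2,7] + [2,3],
  ∂[0,6,7] = [6,7] − [0,7] + [0,6].
The 27×18 boundary matrix has rank 18 and Smith normal form diag(1,1,1,1,1,1,1,1,1,1,1,1,1,1,1,1,1,2).

From H_k ≅ ker(∂_k) / im(∂_{k+1}) we obtain:

  H_0: rank C_0 − rank ∂_1 = 9 − 8 = 1, and the invariant factors of ∂_1 are all 1, so H_0 = Z.
  H_1: rank ker ∂_1 − rank ∂_2 = (27 − 8) − 18 = 1, and ∂_2 has invariant factor 2 > 1, so H_1 = Z ⊕ Z/2.
  H_2: rank ker ∂_2 − rank ∂_3 = (18 − 18) − 0 = 0, and there is no ∂_3, so H_2 = 0.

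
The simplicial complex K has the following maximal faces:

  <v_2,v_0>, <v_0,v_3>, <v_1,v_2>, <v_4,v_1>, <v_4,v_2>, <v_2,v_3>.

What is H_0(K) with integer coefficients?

H_0 = Z.

K has 5 vertices, 6 edges.
rank ∂_0 = 0, rank ∂_1 = 4 ⇒ b_0 = 5 − 0 − 4 = 1; all invariant factors of ∂_1 are 1 so no torsion. So H_0 ≅ Z.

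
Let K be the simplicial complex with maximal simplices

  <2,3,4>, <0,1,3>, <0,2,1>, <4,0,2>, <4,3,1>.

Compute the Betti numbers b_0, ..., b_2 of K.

We work with the vertex ordering 0 < 1 < 2 < 3 < 4. The simplices of K, each written with vertices in increasing order, are:

  0-simplices (5): [0], [1], [2], [3], [4]
  1-simplices (10): [0,1], [0,2], [0,3], [0,4], [1,2], [1,3], [1,4], [2,3], [2,4], [3,4]
  2-simplices (5): [0,1,2], [0,1,3], [0,2,4], [1,3,4], [2,3,4]

giving chain groups C_0 ≅ Z^5, C_1 ≅ Z^10, C_2 ≅ Z^5.

Boundary ∂_1: C_1 → C_0 sends each edge [p,q] (with p < q) to q − p. For instance
  ∂[0,2] = [2] − [0].
As a 5×10 matrix over Z this has rank 4, with invariant factors (1,1,1,1).

∂_2: C_2 → C_1 acts by ∂[p,q,r] = [q,r] − [p,r] + [p,q]. For instance
  ∂[1,3,4] = [3,4] − [1,4] + [1,3],
  ∂[0,1,2] = [1,2] − [0,2] + [0,1].
The 10×5 boundary matrix has rank 5 and Smith normal form diag(1,1,1,1,1).

Now H_k = ker ∂_k / im ∂_{k+1}, so:

  H_0: rank C_0 − rank ∂_1 = 5 − 4 = 1, and the invariant factors of ∂_1 are all 1, so H_0 = Z.
  H_1: rank ker ∂_1 − rank ∂_2 = (10 − 4) − 5 = 1, and the invariant factors of ∂_2 are all 1, so H_1 = Z.
  H_2: rank ker ∂_2 − rank ∂_3 = (5 − 5) − 0 = 0, and there is no ∂_3, so H_2 = 0.

Hence the Betti numbers are b_0 = 1, b_1 = 1, b_2 = 0.

b_0 = 1, b_1 = 1, b_2 = 0.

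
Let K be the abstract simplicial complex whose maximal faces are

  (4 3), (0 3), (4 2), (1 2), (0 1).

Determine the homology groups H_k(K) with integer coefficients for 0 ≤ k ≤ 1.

Order the vertices as 0 < 1 < 2 < 3 < 4. Listing each simplex with vertices in this order, K has dimension 1 with simplices:

  0-simplices (5): [0], [1], [2], [3], [4]
  1-simplices (5): [0,1], [0,3], [1,2], [2,4], [3,4]

so the chain groups are C_0 ≅ Z^5, C_1 ≅ Z^5.

∂_1: C_1 → C_0 maps an edge to its endpoints' difference, ∂[p,q] = q − p. For instance
  ∂[0,3] = [3] − [0].
This gives a 5×5 integer matrix of rank 4; reducing to Smith normal form yields diagonal entries (1,1,1,1).

Now H_k = ker ∂_k / im ∂_{k+1}, so:

  H_0: rank C_0 − rank ∂_1 = 5 − 4 = 1, and the invariant factors of ∂_1 are all 1, so H_0 ≅ Z.
  H_1: rank ker ∂_1 − rank ∂_2 = (5 − 4) − 0 = 1, and there is no ∂_2, so H_1 ≅ Z.

As a check, the Euler characteristic is 5 − 5 = 0, which agrees with 1 − 1 = 0.

H_0 = Z,  H_1 = Z.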